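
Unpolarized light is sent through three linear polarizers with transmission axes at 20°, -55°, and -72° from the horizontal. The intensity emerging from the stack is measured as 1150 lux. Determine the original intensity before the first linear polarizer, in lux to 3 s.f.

I₀ ≈ 3.75e4 lux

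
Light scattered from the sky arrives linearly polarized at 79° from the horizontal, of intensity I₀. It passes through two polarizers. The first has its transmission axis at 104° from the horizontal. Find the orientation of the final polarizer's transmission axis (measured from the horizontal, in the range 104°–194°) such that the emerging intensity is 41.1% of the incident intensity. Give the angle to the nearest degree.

By Malus's law, I₁ = I₀ cos²(104° − 79°) = I₀ cos²(25°) = 0.8214 I₀.
Need I₂/I₀ = 0.411, so cos²(θ − 104°) = 0.411 / 0.8214 = 0.5004.
θ − 104° = arccos(√0.5004) = 45.0°, giving θ ≈ 104 + 45.0 = 149.0°.

θ ≈ 149°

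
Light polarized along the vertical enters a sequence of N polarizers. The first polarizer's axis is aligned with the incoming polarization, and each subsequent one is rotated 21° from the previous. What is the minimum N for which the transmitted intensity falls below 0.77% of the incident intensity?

N = 37

First polarizer is aligned with the polarization: full transmission.
Each further stage multiplies by cos²(21°) = 0.8716.
After N polarizers: T = 0.8716^(N−1). Require T < 0.0077 ⇒ N−1 > ln(0.0077)/ln(0.8716) = 35.40, so N−1 ≥ 36 and N = 37.
Check: N=37 gives T = 0.007095 < 0.0077; N=36 gives T = 0.00814.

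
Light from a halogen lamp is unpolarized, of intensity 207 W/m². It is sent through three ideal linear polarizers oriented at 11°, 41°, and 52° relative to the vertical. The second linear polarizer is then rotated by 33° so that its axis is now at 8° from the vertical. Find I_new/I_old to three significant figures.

I_new/I_old ≈ 0.714

Before rotation:
Unpolarized light through the first polarizer → I₁ = ½ I₀, now polarized at 11°.
I₂ = I₁ cos²(41° − 11°) = 0.5 I₀ · cos²(30°) = 0.375 I₀.
I₃ = I₂ cos²(52° − 41°) = 0.375 I₀ · cos²(11°) = 0.3613 I₀.
After rotation:
Unpolarized light through the first polarizer → I₁ = ½ I₀, now polarized at 11°.
I₂ = I₁ cos²(8° − 11°) = 0.5 I₀ · cos²(3°) = 0.4986 I₀.
I₃ = I₂ cos²(52° − 8°) = 0.4986 I₀ · cos²(44°) = 0.258 I₀.
Ratio = 0.258 / 0.3613 = 0.714.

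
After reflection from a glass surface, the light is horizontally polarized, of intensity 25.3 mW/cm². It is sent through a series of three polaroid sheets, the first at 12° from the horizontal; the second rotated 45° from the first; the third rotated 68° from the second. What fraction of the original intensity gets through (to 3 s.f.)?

I₁ = 25.3 mW/cm² · cos²(12°) = 24.21 mW/cm².
I₂ = I₁ · cos²(45°) = 24.21 · 0.5 = 12.1 mW/cm².
I₃ = I₂ · cos²(68°) = 12.1 · 0.1403 = 1.698 mW/cm².
Transmitted fraction = 0.06713.

I/I₀ ≈ 0.0671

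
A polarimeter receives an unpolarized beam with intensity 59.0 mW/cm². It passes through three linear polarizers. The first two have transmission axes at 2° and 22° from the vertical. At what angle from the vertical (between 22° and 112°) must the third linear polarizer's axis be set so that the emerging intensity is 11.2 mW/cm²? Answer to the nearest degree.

Unpolarized light through the first polarizer → I₁ = ½ I₀, now polarized at 2°.
I₂ = I₁ cos²(22° − 2°) = 0.5 I₀ · cos²(20°) = 0.4415 I₀.
Target fraction: 11.2 / 59.0 mW/cm² = 0.1898 of I₀.
Need I₃/I₀ = 0.1898, so cos²(θ − 22°) = 0.1898 / 0.4415 = 0.43.
θ − 22° = arccos(√0.43) = 49.0°, giving θ ≈ 22 + 49.0 = 71.0°.

θ ≈ 71°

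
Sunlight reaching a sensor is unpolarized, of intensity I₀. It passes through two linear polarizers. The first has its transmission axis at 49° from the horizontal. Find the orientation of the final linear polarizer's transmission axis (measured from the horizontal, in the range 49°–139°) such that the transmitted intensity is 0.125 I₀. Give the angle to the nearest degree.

θ ≈ 109°

Unpolarized light through the first polarizer → I₁ = ½ I₀, now polarized at 49°.
Need I₂/I₀ = 0.125, so cos²(θ − 49°) = 0.125 / 0.5 = 0.25.
θ − 49° = arccos(√0.25) = 60.0°, giving θ ≈ 49 + 60.0 = 109.0°.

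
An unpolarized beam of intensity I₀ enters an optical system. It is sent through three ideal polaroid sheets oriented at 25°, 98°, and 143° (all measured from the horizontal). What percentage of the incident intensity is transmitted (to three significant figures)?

≈ 2.14%

Unpolarized light through the first polarizer → I₁ = ½ I₀, now polarized at 25°.
I₂ = I₁ cos²(98° − 25°) = 0.5 I₀ · cos²(73°) = 0.04274 I₀.
I₃ = I₂ cos²(143° − 98°) = 0.04274 I₀ · cos²(45°) = 0.02137 I₀.
That is 2.137% of the incident intensity.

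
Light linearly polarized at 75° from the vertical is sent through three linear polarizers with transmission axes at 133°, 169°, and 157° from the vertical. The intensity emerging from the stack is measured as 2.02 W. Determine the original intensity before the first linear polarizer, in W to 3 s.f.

I₀ ≈ 11.5 W

By Malus's law, I₁ = I₀ cos²(133° − 75°) = I₀ cos²(58°) = 0.2808 I₀.
I₂ = I₁ cos²(169° − 133°) = 0.2808 I₀ · cos²(36°) = 0.1838 I₀.
I₃ = I₂ cos²(157° − 169°) = 0.1838 I₀ · cos²(12°) = 0.1759 I₀.
So 2.02 W = 0.1759 I₀, giving I₀ = 2.02/0.1759 = 11.49 W.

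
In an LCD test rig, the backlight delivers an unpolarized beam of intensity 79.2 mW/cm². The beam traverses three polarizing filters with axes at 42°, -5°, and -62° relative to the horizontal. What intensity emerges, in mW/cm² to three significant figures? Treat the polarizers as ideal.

Unpolarized light through the first polarizer → I₁ = 79.2 mW/cm²/2 = 39.6 mW/cm², polarized at 42°.
I₂ = I₁ · cos²(47°) = 39.6 · 0.4651 = 18.42 mW/cm².
I₃ = I₂ · cos²(57°) = 18.42 · 0.2966 = 5.464 mW/cm².

I ≈ 5.46 mW/cm²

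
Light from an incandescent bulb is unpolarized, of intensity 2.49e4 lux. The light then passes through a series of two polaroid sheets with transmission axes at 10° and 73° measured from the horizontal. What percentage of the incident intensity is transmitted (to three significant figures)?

≈ 10.3%

Unpolarized light through the first polarizer → I₁ = 2.49e4 lux/2 = 1.245e+04 lux, polarized at 10°.
I₂ = I₁ · cos²(63°) = 1.245e+04 · 0.2061 = 2566 lux.
That is 10.31% of the incident intensity.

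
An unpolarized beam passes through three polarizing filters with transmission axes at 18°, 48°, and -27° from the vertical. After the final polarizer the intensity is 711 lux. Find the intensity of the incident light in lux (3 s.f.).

Unpolarized light through the first polarizer → I₁ = ½ I₀, now polarized at 18°.
I₂ = I₁ cos²(48° − 18°) = 0.5 I₀ · cos²(30°) = 0.375 I₀.
I₃ = I₂ cos²(-27° − 48°) = 0.375 I₀ · cos²(75°) = 0.02512 I₀.
So 711 lux = 0.02512 I₀, giving I₀ = 711/0.02512 = 2.83e+04 lux.

I₀ ≈ 2.83e4 lux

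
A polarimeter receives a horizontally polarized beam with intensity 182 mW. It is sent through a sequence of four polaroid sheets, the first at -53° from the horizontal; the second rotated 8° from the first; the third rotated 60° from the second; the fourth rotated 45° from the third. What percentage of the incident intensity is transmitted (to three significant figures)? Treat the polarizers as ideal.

≈ 4.44%

I₁ = 182 mW · cos²(53°) = 65.92 mW.
I₂ = I₁ · cos²(8°) = 65.92 · 0.9806 = 64.64 mW.
I₃ = I₂ · cos²(60°) = 64.64 · 0.25 = 16.16 mW.
I₄ = I₃ · cos²(45°) = 16.16 · 0.5 = 8.08 mW.
That is 4.44% of the incident intensity.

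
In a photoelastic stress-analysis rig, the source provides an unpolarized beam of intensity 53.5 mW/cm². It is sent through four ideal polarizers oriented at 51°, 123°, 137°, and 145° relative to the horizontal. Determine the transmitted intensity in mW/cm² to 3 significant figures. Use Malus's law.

I ≈ 2.36 mW/cm²

Unpolarized light through the first polarizer → I₁ = 53.5 mW/cm²/2 = 26.75 mW/cm², polarized at 51°.
I₂ = I₁ · cos²(72°) = 26.75 · 0.09549 = 2.554 mW/cm².
I₃ = I₂ · cos²(14°) = 2.554 · 0.9415 = 2.405 mW/cm².
I₄ = I₃ · cos²(8°) = 2.405 · 0.9806 = 2.358 mW/cm².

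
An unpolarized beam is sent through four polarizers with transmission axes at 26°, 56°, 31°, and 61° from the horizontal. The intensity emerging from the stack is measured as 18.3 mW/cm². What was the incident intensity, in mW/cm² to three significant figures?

Unpolarized light through the first polarizer → I₁ = ½ I₀, now polarized at 26°.
I₂ = I₁ cos²(56° − 26°) = 0.5 I₀ · cos²(30°) = 0.375 I₀.
I₃ = I₂ cos²(31° − 56°) = 0.375 I₀ · cos²(25°) = 0.308 I₀.
I₄ = I₃ cos²(61° − 31°) = 0.308 I₀ · cos²(30°) = 0.231 I₀.
So 18.3 mW/cm² = 0.231 I₀, giving I₀ = 18.3/0.231 = 79.21 mW/cm².

I₀ ≈ 79.2 mW/cm²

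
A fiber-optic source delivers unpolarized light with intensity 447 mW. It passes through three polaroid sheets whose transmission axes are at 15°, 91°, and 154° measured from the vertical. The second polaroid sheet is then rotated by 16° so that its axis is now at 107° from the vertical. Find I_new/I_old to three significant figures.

I_new/I_old ≈ 0.0470

Before rotation:
Unpolarized light through the first polarizer → I₁ = ½ I₀, now polarized at 15°.
I₂ = I₁ cos²(91° − 15°) = 0.5 I₀ · cos²(76°) = 0.02926 I₀.
I₃ = I₂ cos²(154° − 91°) = 0.02926 I₀ · cos²(63°) = 0.006031 I₀.
After rotation:
Unpolarized light through the first polarizer → I₁ = ½ I₀, now polarized at 15°.
Angle between axes 1 and 2: 88°. I₂ = 0.5 I₀ · cos²(88°) = 0.000609 I₀.
I₃ = I₂ cos²(154° − 107°) = 0.000609 I₀ · cos²(47°) = 0.0002833 I₀.
Ratio = 0.0002833 / 0.006031 = 0.04696.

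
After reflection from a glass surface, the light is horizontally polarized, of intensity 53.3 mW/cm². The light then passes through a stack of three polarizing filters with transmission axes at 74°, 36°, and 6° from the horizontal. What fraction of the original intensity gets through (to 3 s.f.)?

I/I₀ ≈ 0.0354

By Malus's law, I₁ = 53.3 mW/cm² · cos²(74°) = 4.05 mW/cm².
I₂ = I₁ · cos²(38°) = 4.05 · 0.621 = 2.515 mW/cm².
I₃ = I₂ · cos²(30°) = 2.515 · 0.75 = 1.886 mW/cm².
Transmitted fraction = 0.03538.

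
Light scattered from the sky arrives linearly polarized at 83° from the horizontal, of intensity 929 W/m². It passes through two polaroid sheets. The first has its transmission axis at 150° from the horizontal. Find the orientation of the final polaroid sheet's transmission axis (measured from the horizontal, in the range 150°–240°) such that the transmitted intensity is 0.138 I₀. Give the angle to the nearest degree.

I₁ = I₀ cos²(150° − 83°) = I₀ cos²(67°) = 0.1527 I₀.
Need I₂/I₀ = 0.138, so cos²(θ − 150°) = 0.138 / 0.1527 = 0.9039.
θ − 150° = arccos(√0.9039) = 18.1°, giving θ ≈ 150 + 18.1 = 168.1°.

θ ≈ 168°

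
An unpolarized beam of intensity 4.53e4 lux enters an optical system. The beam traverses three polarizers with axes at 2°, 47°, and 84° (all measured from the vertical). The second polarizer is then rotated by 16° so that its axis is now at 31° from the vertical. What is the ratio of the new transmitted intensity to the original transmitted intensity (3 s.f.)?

I_new/I_old ≈ 0.869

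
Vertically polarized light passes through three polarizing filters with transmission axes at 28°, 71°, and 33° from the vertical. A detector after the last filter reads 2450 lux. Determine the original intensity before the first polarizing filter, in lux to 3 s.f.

I₀ ≈ 9460 lux

By Malus's law, I₁ = I₀ cos²(28° − 0°) = I₀ cos²(28°) = 0.7796 I₀.
I₂ = I₁ cos²(71° − 28°) = 0.7796 I₀ · cos²(43°) = 0.417 I₀.
I₃ = I₂ cos²(33° − 71°) = 0.417 I₀ · cos²(38°) = 0.2589 I₀.
So 2450 lux = 0.2589 I₀, giving I₀ = 2450/0.2589 = 9462 lux.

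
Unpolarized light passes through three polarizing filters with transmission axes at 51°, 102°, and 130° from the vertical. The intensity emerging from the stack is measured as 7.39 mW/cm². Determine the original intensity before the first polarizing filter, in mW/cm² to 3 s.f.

Unpolarized light through the first polarizer → I₁ = ½ I₀, now polarized at 51°.
I₂ = I₁ cos²(102° − 51°) = 0.5 I₀ · cos²(51°) = 0.198 I₀.
I₃ = I₂ cos²(130° − 102°) = 0.198 I₀ · cos²(28°) = 0.1544 I₀.
So 7.39 mW/cm² = 0.1544 I₀, giving I₀ = 7.39/0.1544 = 47.87 mW/cm².

I₀ ≈ 47.9 mW/cm²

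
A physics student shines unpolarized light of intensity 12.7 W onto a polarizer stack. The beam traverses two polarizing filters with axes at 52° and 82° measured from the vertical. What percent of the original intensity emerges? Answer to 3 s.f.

Unpolarized light through the first polarizer → I₁ = 12.7 W/2 = 6.35 W, polarized at 52°.
I₂ = I₁ · cos²(30°) = 6.35 · 0.75 = 4.763 W.
That is 37.5% of the incident intensity.

≈ 37.5%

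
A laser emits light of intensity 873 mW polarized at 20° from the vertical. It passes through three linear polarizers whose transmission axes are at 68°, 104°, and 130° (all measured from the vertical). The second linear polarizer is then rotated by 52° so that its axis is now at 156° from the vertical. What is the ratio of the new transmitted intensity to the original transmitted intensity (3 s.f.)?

Before rotation:
I₁ = I₀ cos²(68° − 20°) = I₀ cos²(48°) = 0.4477 I₀.
I₂ = I₁ cos²(104° − 68°) = 0.4477 I₀ · cos²(36°) = 0.293 I₀.
I₃ = I₂ cos²(130° − 104°) = 0.293 I₀ · cos²(26°) = 0.2367 I₀.
After rotation:
I₁ = I₀ cos²(68° − 20°) = I₀ cos²(48°) = 0.4477 I₀.
I₂ = I₁ cos²(156° − 68°) = 0.4477 I₀ · cos²(88°) = 0.0005453 I₀.
I₃ = I₂ cos²(130° − 156°) = 0.0005453 I₀ · cos²(26°) = 0.0004405 I₀.
Ratio = 0.0004405 / 0.2367 = 0.001861.

I_new/I_old ≈ 0.00186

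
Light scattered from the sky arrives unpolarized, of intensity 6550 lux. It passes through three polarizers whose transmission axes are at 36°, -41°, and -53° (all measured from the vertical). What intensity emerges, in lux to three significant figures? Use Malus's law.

I ≈ 159 lux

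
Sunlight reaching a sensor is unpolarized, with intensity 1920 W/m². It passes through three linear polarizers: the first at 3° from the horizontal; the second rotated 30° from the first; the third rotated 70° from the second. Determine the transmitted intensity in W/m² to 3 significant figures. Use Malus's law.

I ≈ 84.2 W/m²

Unpolarized light through the first polarizer → I₁ = 1920 W/m²/2 = 960 W/m², polarized at 3°.
I₂ = I₁ · cos²(30°) = 960 · 0.75 = 720 W/m².
I₃ = I₂ · cos²(70°) = 720 · 0.117 = 84.22 W/m².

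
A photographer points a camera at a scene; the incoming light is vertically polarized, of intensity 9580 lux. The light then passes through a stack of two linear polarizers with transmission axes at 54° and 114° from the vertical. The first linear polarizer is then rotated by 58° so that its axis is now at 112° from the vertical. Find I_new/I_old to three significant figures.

I_new/I_old ≈ 1.62

Before rotation:
I₁ = I₀ cos²(54° − 0°) = I₀ cos²(54°) = 0.3455 I₀.
I₂ = I₁ cos²(114° − 54°) = 0.3455 I₀ · cos²(60°) = 0.08637 I₀.
After rotation:
I₁ = I₀ cos²(112° − 0°) = I₀ cos²(68°) = 0.1403 I₀.
I₂ = I₁ cos²(114° − 112°) = 0.1403 I₀ · cos²(2°) = 0.1402 I₀.
Ratio = 0.1402 / 0.08637 = 1.623.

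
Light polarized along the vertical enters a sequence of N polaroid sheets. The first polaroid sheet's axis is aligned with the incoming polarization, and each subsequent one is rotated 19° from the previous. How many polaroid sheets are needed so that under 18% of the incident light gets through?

First polarizer is aligned with the polarization: full transmission.
Each further stage multiplies by cos²(19°) = 0.894.
After N polarizers: T = 0.894^(N−1). Require T < 0.18 ⇒ N−1 > ln(0.18)/ln(0.894) = 15.30, so N−1 ≥ 16 and N = 17.
Check: N=17 gives T = 0.1665 < 0.18; N=16 gives T = 0.1863.

N = 17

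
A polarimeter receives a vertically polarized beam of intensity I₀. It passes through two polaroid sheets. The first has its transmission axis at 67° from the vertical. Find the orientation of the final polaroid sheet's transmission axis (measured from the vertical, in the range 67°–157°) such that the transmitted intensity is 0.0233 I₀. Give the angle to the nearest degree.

By Malus's law, I₁ = I₀ cos²(67° − 0°) = I₀ cos²(67°) = 0.1527 I₀.
Need I₂/I₀ = 0.0233, so cos²(θ − 67°) = 0.0233 / 0.1527 = 0.1526.
θ − 67° = arccos(√0.1526) = 67.0°, giving θ ≈ 67 + 67.0 = 134.0°.

θ ≈ 134°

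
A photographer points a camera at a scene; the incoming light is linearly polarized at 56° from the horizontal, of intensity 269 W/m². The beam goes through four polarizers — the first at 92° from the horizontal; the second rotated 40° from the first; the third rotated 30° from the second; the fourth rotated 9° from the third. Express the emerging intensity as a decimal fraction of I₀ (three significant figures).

I/I₀ ≈ 0.281

I₁ = 269 W/m² · cos²(36°) = 176.1 W/m².
I₂ = I₁ · cos²(40°) = 176.1 · 0.5868 = 103.3 W/m².
I₃ = I₂ · cos²(30°) = 103.3 · 0.75 = 77.49 W/m².
I₄ = I₃ · cos²(9°) = 77.49 · 0.9755 = 75.59 W/m².
Transmitted fraction = 0.281.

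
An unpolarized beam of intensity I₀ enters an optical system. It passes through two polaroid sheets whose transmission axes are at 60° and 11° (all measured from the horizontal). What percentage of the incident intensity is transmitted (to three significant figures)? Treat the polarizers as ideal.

≈ 21.5%

Unpolarized light through the first polarizer → I₁ = ½ I₀, now polarized at 60°.
I₂ = I₁ cos²(11° − 60°) = 0.5 I₀ · cos²(49°) = 0.2152 I₀.
That is 21.52% of the incident intensity.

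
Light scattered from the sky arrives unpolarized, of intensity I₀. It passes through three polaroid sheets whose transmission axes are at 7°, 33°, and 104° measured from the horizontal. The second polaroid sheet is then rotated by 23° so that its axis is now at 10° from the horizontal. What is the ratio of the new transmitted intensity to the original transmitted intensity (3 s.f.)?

I_new/I_old ≈ 0.0567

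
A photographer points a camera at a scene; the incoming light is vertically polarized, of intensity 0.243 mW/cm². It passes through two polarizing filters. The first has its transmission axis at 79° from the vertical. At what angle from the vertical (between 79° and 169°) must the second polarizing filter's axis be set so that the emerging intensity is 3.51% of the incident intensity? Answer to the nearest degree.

By Malus's law, I₁ = I₀ cos²(79° − 0°) = I₀ cos²(79°) = 0.03641 I₀.
Need I₂/I₀ = 0.0351, so cos²(θ − 79°) = 0.0351 / 0.03641 = 0.9641.
θ − 79° = arccos(√0.9641) = 10.9°, giving θ ≈ 79 + 10.9 = 89.9°.

θ ≈ 90°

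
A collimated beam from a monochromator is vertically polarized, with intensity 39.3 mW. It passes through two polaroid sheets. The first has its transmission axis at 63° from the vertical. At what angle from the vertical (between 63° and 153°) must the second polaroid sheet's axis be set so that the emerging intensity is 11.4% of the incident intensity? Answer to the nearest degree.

By Malus's law, I₁ = I₀ cos²(63° − 0°) = I₀ cos²(63°) = 0.2061 I₀.
Need I₂/I₀ = 0.114, so cos²(θ − 63°) = 0.114 / 0.2061 = 0.5531.
θ − 63° = arccos(√0.5531) = 42.0°, giving θ ≈ 63 + 42.0 = 105.0°.

θ ≈ 105°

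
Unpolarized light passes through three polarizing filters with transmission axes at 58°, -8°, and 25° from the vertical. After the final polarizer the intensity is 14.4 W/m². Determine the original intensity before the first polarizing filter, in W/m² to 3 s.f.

Unpolarized light through the first polarizer → I₁ = ½ I₀, now polarized at 58°.
I₂ = I₁ cos²(-8° − 58°) = 0.5 I₀ · cos²(66°) = 0.08272 I₀.
I₃ = I₂ cos²(25° + 8°) = 0.08272 I₀ · cos²(33°) = 0.05818 I₀.
So 14.4 W/m² = 0.05818 I₀, giving I₀ = 14.4/0.05818 = 247.5 W/m².

I₀ ≈ 248 W/m²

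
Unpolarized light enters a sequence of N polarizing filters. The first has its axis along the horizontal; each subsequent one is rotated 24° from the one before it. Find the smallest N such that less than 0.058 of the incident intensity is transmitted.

First polarizer halves the unpolarized light: factor 1/2.
Each further stage multiplies by cos²(24°) = 0.8346.
After N polarizers: T = 0.5·0.8346^(N−1). Require T < 0.058 ⇒ N−1 > ln(0.058/0.5)/ln(0.8346) = 11.91, so N−1 ≥ 12 and N = 13.
Check: N=13 gives T = 0.05708 < 0.058; N=12 gives T = 0.0684.

N = 13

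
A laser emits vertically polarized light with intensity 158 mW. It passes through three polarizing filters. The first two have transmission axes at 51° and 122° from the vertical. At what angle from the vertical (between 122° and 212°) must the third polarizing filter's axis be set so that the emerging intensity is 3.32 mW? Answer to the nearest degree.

θ ≈ 167°

I₁ = I₀ cos²(51° − 0°) = I₀ cos²(51°) = 0.396 I₀.
I₂ = I₁ cos²(122° − 51°) = 0.396 I₀ · cos²(71°) = 0.04198 I₀.
Target fraction: 3.32 / 158 mW = 0.02101 of I₀.
Need I₃/I₀ = 0.02101, so cos²(θ − 122°) = 0.02101 / 0.04198 = 0.5006.
θ − 122° = arccos(√0.5006) = 45.0°, giving θ ≈ 122 + 45.0 = 167.0°.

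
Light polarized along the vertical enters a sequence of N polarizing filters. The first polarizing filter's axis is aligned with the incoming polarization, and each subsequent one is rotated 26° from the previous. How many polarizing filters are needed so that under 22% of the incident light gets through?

First polarizer is aligned with the polarization: full transmission.
Each further stage multiplies by cos²(26°) = 0.8078.
After N polarizers: T = 0.8078^(N−1). Require T < 0.22 ⇒ N−1 > ln(0.22)/ln(0.8078) = 7.10, so N−1 ≥ 8 and N = 9.
Check: N=9 gives T = 0.1814 < 0.22; N=8 gives T = 0.2245.

N = 9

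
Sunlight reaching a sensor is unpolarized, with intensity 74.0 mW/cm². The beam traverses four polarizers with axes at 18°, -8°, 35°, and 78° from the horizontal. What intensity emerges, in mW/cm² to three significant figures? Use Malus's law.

Unpolarized light through the first polarizer → I₁ = 74.0 mW/cm²/2 = 37 mW/cm², polarized at 18°.
I₂ = I₁ · cos²(26°) = 37 · 0.8078 = 29.89 mW/cm².
I₃ = I₂ · cos²(43°) = 29.89 · 0.5349 = 15.99 mW/cm².
I₄ = I₃ · cos²(43°) = 15.99 · 0.5349 = 8.551 mW/cm².

I ≈ 8.55 mW/cm²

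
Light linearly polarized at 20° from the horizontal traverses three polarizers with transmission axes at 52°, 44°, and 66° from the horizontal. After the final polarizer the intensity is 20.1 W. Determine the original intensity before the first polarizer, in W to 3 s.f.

By Malus's law, I₁ = I₀ cos²(52° − 20°) = I₀ cos²(32°) = 0.7192 I₀.
I₂ = I₁ cos²(44° − 52°) = 0.7192 I₀ · cos²(8°) = 0.7053 I₀.
I₃ = I₂ cos²(66° − 44°) = 0.7053 I₀ · cos²(22°) = 0.6063 I₀.
So 20.1 W = 0.6063 I₀, giving I₀ = 20.1/0.6063 = 33.15 W.

I₀ ≈ 33.2 W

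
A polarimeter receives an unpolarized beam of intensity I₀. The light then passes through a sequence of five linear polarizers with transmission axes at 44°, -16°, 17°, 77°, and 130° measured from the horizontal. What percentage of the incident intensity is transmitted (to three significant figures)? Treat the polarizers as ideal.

≈ 0.796%

Unpolarized light through the first polarizer → I₁ = ½ I₀, now polarized at 44°.
I₂ = I₁ cos²(-16° − 44°) = 0.5 I₀ · cos²(60°) = 0.125 I₀.
I₃ = I₂ cos²(17° + 16°) = 0.125 I₀ · cos²(33°) = 0.08792 I₀.
I₄ = I₃ cos²(77° − 17°) = 0.08792 I₀ · cos²(60°) = 0.02198 I₀.
I₅ = I₄ cos²(130° − 77°) = 0.02198 I₀ · cos²(53°) = 0.007961 I₀.
That is 0.7961% of the incident intensity.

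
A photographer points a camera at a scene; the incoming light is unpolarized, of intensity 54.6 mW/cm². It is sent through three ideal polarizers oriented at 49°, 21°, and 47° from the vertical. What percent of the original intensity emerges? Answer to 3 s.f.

≈ 31.5%

Unpolarized light through the first polarizer → I₁ = 54.6 mW/cm²/2 = 27.3 mW/cm², polarized at 49°.
I₂ = I₁ · cos²(28°) = 27.3 · 0.7796 = 21.28 mW/cm².
I₃ = I₂ · cos²(26°) = 21.28 · 0.8078 = 17.19 mW/cm².
That is 31.49% of the incident intensity.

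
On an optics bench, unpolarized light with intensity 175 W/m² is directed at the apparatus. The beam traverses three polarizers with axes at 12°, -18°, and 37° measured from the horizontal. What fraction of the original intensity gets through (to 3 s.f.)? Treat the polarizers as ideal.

I/I₀ ≈ 0.123

Unpolarized light through the first polarizer → I₁ = 175 W/m²/2 = 87.5 W/m², polarized at 12°.
I₂ = I₁ · cos²(30°) = 87.5 · 0.75 = 65.63 W/m².
I₃ = I₂ · cos²(55°) = 65.63 · 0.329 = 21.59 W/m².
Transmitted fraction = 0.1234.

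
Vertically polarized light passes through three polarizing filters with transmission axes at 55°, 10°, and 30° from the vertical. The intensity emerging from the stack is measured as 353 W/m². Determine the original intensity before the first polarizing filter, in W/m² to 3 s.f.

I₀ ≈ 2430 W/m²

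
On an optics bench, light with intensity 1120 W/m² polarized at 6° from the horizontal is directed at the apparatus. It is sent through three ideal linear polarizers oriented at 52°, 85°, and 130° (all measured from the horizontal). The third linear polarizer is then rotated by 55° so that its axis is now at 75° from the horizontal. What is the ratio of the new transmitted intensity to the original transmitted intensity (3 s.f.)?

Before rotation:
I₁ = I₀ cos²(52° − 6°) = I₀ cos²(46°) = 0.4826 I₀.
I₂ = I₁ cos²(85° − 52°) = 0.4826 I₀ · cos²(33°) = 0.3394 I₀.
I₃ = I₂ cos²(130° − 85°) = 0.3394 I₀ · cos²(45°) = 0.1697 I₀.
After rotation:
I₁ = I₀ cos²(52° − 6°) = I₀ cos²(46°) = 0.4826 I₀.
I₂ = I₁ cos²(85° − 52°) = 0.4826 I₀ · cos²(33°) = 0.3394 I₀.
I₃ = I₂ cos²(75° − 85°) = 0.3394 I₀ · cos²(10°) = 0.3292 I₀.
Ratio = 0.3292 / 0.1697 = 1.94.

I_new/I_old ≈ 1.94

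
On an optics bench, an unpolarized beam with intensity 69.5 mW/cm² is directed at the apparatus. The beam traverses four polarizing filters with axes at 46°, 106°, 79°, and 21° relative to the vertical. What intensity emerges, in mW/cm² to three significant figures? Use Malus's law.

I ≈ 1.94 mW/cm²

Unpolarized light through the first polarizer → I₁ = 69.5 mW/cm²/2 = 34.75 mW/cm², polarized at 46°.
I₂ = I₁ · cos²(60°) = 34.75 · 0.25 = 8.688 mW/cm².
I₃ = I₂ · cos²(27°) = 8.688 · 0.7939 = 6.897 mW/cm².
I₄ = I₃ · cos²(58°) = 6.897 · 0.2808 = 1.937 mW/cm².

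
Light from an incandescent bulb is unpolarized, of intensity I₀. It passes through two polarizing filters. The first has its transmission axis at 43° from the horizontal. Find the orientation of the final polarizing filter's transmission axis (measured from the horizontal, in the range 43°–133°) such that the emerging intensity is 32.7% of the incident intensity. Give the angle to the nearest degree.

Unpolarized light through the first polarizer → I₁ = ½ I₀, now polarized at 43°.
Need I₂/I₀ = 0.327, so cos²(θ − 43°) = 0.327 / 0.5 = 0.654.
θ − 43° = arccos(√0.654) = 36.0°, giving θ ≈ 43 + 36.0 = 79.0°.

θ ≈ 79°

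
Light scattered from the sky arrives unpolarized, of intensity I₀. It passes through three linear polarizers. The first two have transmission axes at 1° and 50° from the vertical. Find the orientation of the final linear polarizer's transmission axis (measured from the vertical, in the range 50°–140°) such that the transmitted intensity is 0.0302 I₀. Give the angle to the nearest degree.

Unpolarized light through the first polarizer → I₁ = ½ I₀, now polarized at 1°.
I₂ = I₁ cos²(50° − 1°) = 0.5 I₀ · cos²(49°) = 0.2152 I₀.
Need I₃/I₀ = 0.0302, so cos²(θ − 50°) = 0.0302 / 0.2152 = 0.1403.
θ − 50° = arccos(√0.1403) = 68.0°, giving θ ≈ 50 + 68.0 = 118.0°.

θ ≈ 118°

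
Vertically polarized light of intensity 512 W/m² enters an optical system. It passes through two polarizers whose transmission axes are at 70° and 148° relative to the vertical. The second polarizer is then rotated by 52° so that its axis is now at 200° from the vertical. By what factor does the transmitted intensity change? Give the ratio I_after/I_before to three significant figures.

Before rotation:
By Malus's law, I₁ = I₀ cos²(70° − 0°) = I₀ cos²(70°) = 0.117 I₀.
I₂ = I₁ cos²(148° − 70°) = 0.117 I₀ · cos²(78°) = 0.005057 I₀.
After rotation:
I₁ = I₀ cos²(70° − 0°) = I₀ cos²(70°) = 0.117 I₀.
Angle between axes 1 and 2: 50°. I₂ = 0.117 I₀ · cos²(50°) = 0.04833 I₀.
Ratio = 0.04833 / 0.005057 = 9.558.

I_new/I_old ≈ 9.56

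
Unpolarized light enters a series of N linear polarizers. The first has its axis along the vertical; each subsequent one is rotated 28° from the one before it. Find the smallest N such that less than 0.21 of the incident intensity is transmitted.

N = 5

First polarizer halves the unpolarized light: factor 1/2.
Each further stage multiplies by cos²(28°) = 0.7796.
After N polarizers: T = 0.5·0.7796^(N−1). Require T < 0.21 ⇒ N−1 > ln(0.21/0.5)/ln(0.7796) = 3.48, so N−1 ≥ 4 and N = 5.
Check: N=5 gives T = 0.1847 < 0.21; N=4 gives T = 0.2369.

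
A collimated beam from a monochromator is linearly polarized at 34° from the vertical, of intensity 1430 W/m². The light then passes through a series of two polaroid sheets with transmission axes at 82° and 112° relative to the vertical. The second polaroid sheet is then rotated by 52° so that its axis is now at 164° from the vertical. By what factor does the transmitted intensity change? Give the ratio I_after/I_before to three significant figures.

I_new/I_old ≈ 0.0258

Before rotation:
By Malus's law, I₁ = I₀ cos²(82° − 34°) = I₀ cos²(48°) = 0.4477 I₀.
I₂ = I₁ cos²(112° − 82°) = 0.4477 I₀ · cos²(30°) = 0.3358 I₀.
After rotation:
I₁ = I₀ cos²(82° − 34°) = I₀ cos²(48°) = 0.4477 I₀.
I₂ = I₁ cos²(164° − 82°) = 0.4477 I₀ · cos²(82°) = 0.008672 I₀.
Ratio = 0.008672 / 0.3358 = 0.02583.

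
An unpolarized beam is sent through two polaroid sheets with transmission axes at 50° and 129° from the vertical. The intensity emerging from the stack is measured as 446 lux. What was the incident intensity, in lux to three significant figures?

I₀ ≈ 2.45e4 lux

Unpolarized light through the first polarizer → I₁ = ½ I₀, now polarized at 50°.
I₂ = I₁ cos²(129° − 50°) = 0.5 I₀ · cos²(79°) = 0.0182 I₀.
So 446 lux = 0.0182 I₀, giving I₀ = 446/0.0182 = 2.45e+04 lux.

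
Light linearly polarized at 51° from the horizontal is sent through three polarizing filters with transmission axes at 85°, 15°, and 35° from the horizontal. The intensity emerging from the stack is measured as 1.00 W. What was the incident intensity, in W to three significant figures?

I₀ ≈ 14.1 W

By Malus's law, I₁ = I₀ cos²(85° − 51°) = I₀ cos²(34°) = 0.6873 I₀.
I₂ = I₁ cos²(15° − 85°) = 0.6873 I₀ · cos²(70°) = 0.0804 I₀.
I₃ = I₂ cos²(35° − 15°) = 0.0804 I₀ · cos²(20°) = 0.07099 I₀.
So 1.00 W = 0.07099 I₀, giving I₀ = 1.00/0.07099 = 14.09 W.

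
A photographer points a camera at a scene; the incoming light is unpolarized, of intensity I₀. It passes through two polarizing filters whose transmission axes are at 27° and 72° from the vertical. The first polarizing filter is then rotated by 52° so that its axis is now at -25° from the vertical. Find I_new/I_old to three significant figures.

I_new/I_old ≈ 0.0297

Before rotation:
Unpolarized light through the first polarizer → I₁ = ½ I₀, now polarized at 27°.
I₂ = I₁ cos²(72° − 27°) = 0.5 I₀ · cos²(45°) = 0.25 I₀.
After rotation:
Unpolarized light through the first polarizer → I₁ = ½ I₀, now polarized at -25°.
Angle between axes 1 and 2: 83°. I₂ = 0.5 I₀ · cos²(83°) = 0.007426 I₀.
Ratio = 0.007426 / 0.25 = 0.0297.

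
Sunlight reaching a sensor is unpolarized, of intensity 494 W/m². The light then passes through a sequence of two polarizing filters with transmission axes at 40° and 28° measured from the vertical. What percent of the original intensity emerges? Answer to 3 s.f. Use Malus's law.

Unpolarized light through the first polarizer → I₁ = 494 W/m²/2 = 247 W/m², polarized at 40°.
I₂ = I₁ · cos²(12°) = 247 · 0.9568 = 236.3 W/m².
That is 47.84% of the incident intensity.

≈ 47.8%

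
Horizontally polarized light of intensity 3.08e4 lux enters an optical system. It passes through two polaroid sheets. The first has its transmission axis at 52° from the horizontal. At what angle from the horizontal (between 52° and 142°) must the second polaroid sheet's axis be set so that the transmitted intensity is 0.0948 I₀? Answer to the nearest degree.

I₁ = I₀ cos²(52° − 0°) = I₀ cos²(52°) = 0.379 I₀.
Need I₂/I₀ = 0.0948, so cos²(θ − 52°) = 0.0948 / 0.379 = 0.2501.
θ − 52° = arccos(√0.2501) = 60.0°, giving θ ≈ 52 + 60.0 = 112.0°.

θ ≈ 112°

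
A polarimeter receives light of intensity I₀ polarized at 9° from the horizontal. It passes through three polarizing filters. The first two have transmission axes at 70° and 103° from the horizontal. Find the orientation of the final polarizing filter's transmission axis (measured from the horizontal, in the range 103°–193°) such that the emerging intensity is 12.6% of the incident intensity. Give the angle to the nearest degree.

By Malus's law, I₁ = I₀ cos²(70° − 9°) = I₀ cos²(61°) = 0.235 I₀.
I₂ = I₁ cos²(103° − 70°) = 0.235 I₀ · cos²(33°) = 0.1653 I₀.
Need I₃/I₀ = 0.126, so cos²(θ − 103°) = 0.126 / 0.1653 = 0.7622.
θ − 103° = arccos(√0.7622) = 29.2°, giving θ ≈ 103 + 29.2 = 132.2°.

θ ≈ 132°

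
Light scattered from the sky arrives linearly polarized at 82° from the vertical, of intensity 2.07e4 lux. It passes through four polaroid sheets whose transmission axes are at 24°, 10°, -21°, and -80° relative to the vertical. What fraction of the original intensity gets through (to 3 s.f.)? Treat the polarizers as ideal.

I₁ = 2.07e4 lux · cos²(58°) = 5813 lux.
I₂ = I₁ · cos²(14°) = 5813 · 0.9415 = 5473 lux.
I₃ = I₂ · cos²(31°) = 5473 · 0.7347 = 4021 lux.
I₄ = I₃ · cos²(59°) = 4021 · 0.2653 = 1067 lux.
Transmitted fraction = 0.05153.

I/I₀ ≈ 0.0515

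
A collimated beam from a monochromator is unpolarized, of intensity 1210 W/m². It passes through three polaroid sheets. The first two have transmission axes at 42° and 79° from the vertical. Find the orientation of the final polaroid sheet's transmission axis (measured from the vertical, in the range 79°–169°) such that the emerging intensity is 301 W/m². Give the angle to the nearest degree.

Unpolarized light through the first polarizer → I₁ = ½ I₀, now polarized at 42°.
I₂ = I₁ cos²(79° − 42°) = 0.5 I₀ · cos²(37°) = 0.3189 I₀.
Target fraction: 301 / 1210 W/m² = 0.2488 of I₀.
Need I₃/I₀ = 0.2488, so cos²(θ − 79°) = 0.2488 / 0.3189 = 0.78.
θ − 79° = arccos(√0.78) = 28.0°, giving θ ≈ 79 + 28.0 = 107.0°.

θ ≈ 107°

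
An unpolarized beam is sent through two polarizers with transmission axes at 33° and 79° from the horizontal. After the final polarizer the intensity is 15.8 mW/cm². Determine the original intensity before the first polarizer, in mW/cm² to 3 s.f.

Unpolarized light through the first polarizer → I₁ = ½ I₀, now polarized at 33°.
I₂ = I₁ cos²(79° − 33°) = 0.5 I₀ · cos²(46°) = 0.2413 I₀.
So 15.8 mW/cm² = 0.2413 I₀, giving I₀ = 15.8/0.2413 = 65.49 mW/cm².

I₀ ≈ 65.5 mW/cm²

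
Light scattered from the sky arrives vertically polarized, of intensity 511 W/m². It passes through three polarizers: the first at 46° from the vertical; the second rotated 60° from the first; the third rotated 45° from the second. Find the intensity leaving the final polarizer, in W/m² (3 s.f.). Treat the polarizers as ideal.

By Malus's law, I₁ = 511 W/m² · cos²(46°) = 246.6 W/m².
I₂ = I₁ · cos²(60°) = 246.6 · 0.25 = 61.65 W/m².
I₃ = I₂ · cos²(45°) = 61.65 · 0.5 = 30.82 W/m².

I ≈ 30.8 W/m²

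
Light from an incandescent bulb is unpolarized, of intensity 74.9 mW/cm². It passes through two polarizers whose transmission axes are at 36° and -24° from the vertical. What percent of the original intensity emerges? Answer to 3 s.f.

≈ 12.5%

Unpolarized light through the first polarizer → I₁ = 74.9 mW/cm²/2 = 37.45 mW/cm², polarized at 36°.
I₂ = I₁ · cos²(60°) = 37.45 · 0.25 = 9.363 mW/cm².
That is 12.5% of the incident intensity.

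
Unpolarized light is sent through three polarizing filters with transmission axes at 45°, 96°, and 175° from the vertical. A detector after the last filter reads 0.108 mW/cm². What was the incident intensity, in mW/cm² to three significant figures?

I₀ ≈ 15.0 mW/cm²

Unpolarized light through the first polarizer → I₁ = ½ I₀, now polarized at 45°.
I₂ = I₁ cos²(96° − 45°) = 0.5 I₀ · cos²(51°) = 0.198 I₀.
I₃ = I₂ cos²(175° − 96°) = 0.198 I₀ · cos²(79°) = 0.00721 I₀.
So 0.108 mW/cm² = 0.00721 I₀, giving I₀ = 0.108/0.00721 = 14.98 mW/cm².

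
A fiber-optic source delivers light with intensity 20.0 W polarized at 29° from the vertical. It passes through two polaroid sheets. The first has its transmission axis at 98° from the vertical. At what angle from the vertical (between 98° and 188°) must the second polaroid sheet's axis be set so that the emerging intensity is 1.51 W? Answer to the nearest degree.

θ ≈ 138°

I₁ = I₀ cos²(98° − 29°) = I₀ cos²(69°) = 0.1284 I₀.
Target fraction: 1.51 / 20.0 W = 0.0755 of I₀.
Need I₂/I₀ = 0.0755, so cos²(θ − 98°) = 0.0755 / 0.1284 = 0.5879.
θ − 98° = arccos(√0.5879) = 39.9°, giving θ ≈ 98 + 39.9 = 137.9°.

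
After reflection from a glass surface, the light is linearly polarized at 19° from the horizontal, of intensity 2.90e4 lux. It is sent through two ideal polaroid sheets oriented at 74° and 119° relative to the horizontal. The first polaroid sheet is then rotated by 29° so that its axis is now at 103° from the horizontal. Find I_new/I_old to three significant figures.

Before rotation:
By Malus's law, I₁ = I₀ cos²(74° − 19°) = I₀ cos²(55°) = 0.329 I₀.
I₂ = I₁ cos²(119° − 74°) = 0.329 I₀ · cos²(45°) = 0.1645 I₀.
After rotation:
I₁ = I₀ cos²(103° − 19°) = I₀ cos²(84°) = 0.01093 I₀.
I₂ = I₁ cos²(119° − 103°) = 0.01093 I₀ · cos²(16°) = 0.0101 I₀.
Ratio = 0.0101 / 0.1645 = 0.06138.

I_new/I_old ≈ 0.0614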